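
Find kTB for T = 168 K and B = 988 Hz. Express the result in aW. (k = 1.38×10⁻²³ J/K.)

P_n = kTB = 1.38×10⁻²³ × 168 × 9.88×10² = 2.29×10⁻¹⁸ W = 2.29 aW

2.29 aW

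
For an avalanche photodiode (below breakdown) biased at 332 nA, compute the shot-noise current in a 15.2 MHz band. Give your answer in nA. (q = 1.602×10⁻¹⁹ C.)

I_n = √(2qI·B)
2qI·B = 2 × 1.602×10⁻¹⁹ × 3.32×10⁻⁷ × 1.52×10⁷ = 1.62×10⁻¹⁸ A²
I_n = √(1.62×10⁻¹⁸) = 1.27×10⁻⁹ A = 1.27 nA

1.27 nA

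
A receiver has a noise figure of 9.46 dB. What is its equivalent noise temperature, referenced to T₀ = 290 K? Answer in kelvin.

F = 10^(9.46/10) = 8.8308
T_e = (F − 1)·T₀ = (8.8308 − 1) × 290 = 2271 K

2271 K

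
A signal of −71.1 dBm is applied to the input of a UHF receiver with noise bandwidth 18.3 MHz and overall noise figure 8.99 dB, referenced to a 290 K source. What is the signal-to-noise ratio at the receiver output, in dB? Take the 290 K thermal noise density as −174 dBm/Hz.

Noise floor: N = −174 + 10 log₁₀(B) + NF
10 log₁₀(1.83×10⁷) = 72.62 dB
N = −174 + 72.62 + 8.99 = −92.39 dBm
SNR = P_sig − N = −71.1 − (−92.39) = 21.29 dB → 21.3 dB

21.3 dB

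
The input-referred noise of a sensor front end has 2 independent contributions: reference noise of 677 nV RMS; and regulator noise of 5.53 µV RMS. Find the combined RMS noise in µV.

Uncorrelated sources add in power (mean-square): V_tot = √(ΣV_i²)
V_tot = √[(6.77×10⁻⁷)² + (5.53×10⁻⁶)²] = 5.57×10⁻⁶ V = 5.57 µV

5.57 µV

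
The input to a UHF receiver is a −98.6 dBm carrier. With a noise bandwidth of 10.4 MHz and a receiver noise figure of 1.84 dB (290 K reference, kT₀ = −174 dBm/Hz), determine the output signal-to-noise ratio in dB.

3.4 dB

Noise floor: N = −174 + 10 log₁₀(B) + NF
10 log₁₀(1.04×10⁷) = 70.17 dB
N = −174 + 70.17 + 1.84 = −101.99 dBm
SNR = P_sig − N = −98.6 − (−101.99) = 3.39 dB → 3.4 dB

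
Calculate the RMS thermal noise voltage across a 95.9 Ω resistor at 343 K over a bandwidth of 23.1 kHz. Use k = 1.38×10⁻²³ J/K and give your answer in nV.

205 nV

V_n = √(4kTRB)
4kTRB = 4 × 1.38×10⁻²³ × 343 × 9.59×10¹ × 2.31×10⁴ = 4.19×10⁻¹⁴ V²
V_n = √(4.19×10⁻¹⁴) = 2.05×10⁻⁷ V = 205 nV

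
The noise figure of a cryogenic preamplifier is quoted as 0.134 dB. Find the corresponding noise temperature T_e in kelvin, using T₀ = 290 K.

F = 10^(0.134/10) = 1.03134
T_e = (F − 1)·T₀ = (1.03134 − 1) × 290 = 9.09 K

9.09 K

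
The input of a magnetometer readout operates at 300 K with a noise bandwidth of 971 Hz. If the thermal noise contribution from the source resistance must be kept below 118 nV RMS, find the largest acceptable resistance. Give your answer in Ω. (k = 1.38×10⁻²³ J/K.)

Johnson–Nyquist: V_n = √(4kTRB) ⇒ R = V_n² / (4kTB)
4kTB = 4 × 1.38×10⁻²³ × 300 × 9.71×10² = 1.61×10⁻¹⁷
R = (1.18×10⁻⁷)² / 1.61×10⁻¹⁷ = 8.66×10² Ω = 866 Ω

866 Ω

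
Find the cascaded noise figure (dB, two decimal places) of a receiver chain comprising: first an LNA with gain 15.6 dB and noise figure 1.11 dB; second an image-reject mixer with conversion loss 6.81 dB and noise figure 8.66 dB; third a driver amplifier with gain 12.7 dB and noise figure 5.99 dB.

2.69 dB

Convert to linear (a loss of L dB is a gain of −L dB): F_i = 10^(NF_i/10), G_i = 10^(G_i,dB/10)
  Stage 1: F_1 = 10^(1.11/10) = 1.291, G_1 = 10^(15.6/10) = 36.31
  Stage 2: F_2 = 10^(8.66/10) = 7.345, G_2 = 10^(−6.81/10) = 0.2084
  Stage 3: F_3 = 10^(5.99/10) = 3.972, G_3 = 10^(12.7/10) = 18.62
Friis cascade:
  F = 1.291 + (7.345 − 1)/36.31 + (3.972 − 1)/7.568 = 1.859
NF = 10 log₁₀(1.859) = 2.69 dB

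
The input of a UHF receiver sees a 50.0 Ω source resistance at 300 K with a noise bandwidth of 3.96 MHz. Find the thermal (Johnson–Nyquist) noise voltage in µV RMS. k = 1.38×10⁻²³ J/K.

1.81 µV

V_n = √(4kTRB)
4kTRB = 4 × 1.38×10⁻²³ × 300 × 5.00×10¹ × 3.96×10⁶ = 3.28×10⁻¹² V²
V_n = √(3.28×10⁻¹²) = 1.81×10⁻⁶ V = 1.81 µV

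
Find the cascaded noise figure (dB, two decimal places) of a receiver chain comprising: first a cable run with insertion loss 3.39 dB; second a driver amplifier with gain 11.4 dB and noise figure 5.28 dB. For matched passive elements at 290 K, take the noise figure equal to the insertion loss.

Convert to linear (a loss of L dB is a gain of −L dB): F_i = 10^(NF_i/10), G_i = 10^(G_i,dB/10)
  Stage 1: F_1 = 10^(3.39/10) = 2.183, G_1 = 10^(−3.39/10) = 0.4581
  Stage 2: F_2 = 10^(5.28/10) = 3.373, G_2 = 10^(11.4/10) = 13.80
Friis cascade:
  F = 2.183 + (3.373 − 1)/0.4581 = 7.362
NF = 10 log₁₀(7.362) = 8.67 dB

8.67 dB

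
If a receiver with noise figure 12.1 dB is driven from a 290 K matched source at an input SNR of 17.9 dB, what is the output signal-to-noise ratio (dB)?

By definition F = SNR_in/SNR_out, so in dB: SNR_out = SNR_in − NF
SNR_out = 17.9 − 12.1 = 5.8 dB

5.8 dB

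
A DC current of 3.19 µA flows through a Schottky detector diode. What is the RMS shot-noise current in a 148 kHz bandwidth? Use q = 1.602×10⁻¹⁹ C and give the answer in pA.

389 pA

I_n = √(2qI·B)
2qI·B = 2 × 1.602×10⁻¹⁹ × 3.19×10⁻⁶ × 1.48×10⁵ = 1.51×10⁻¹⁹ A²
I_n = √(1.51×10⁻¹⁹) = 3.89×10⁻¹⁰ A = 389 pA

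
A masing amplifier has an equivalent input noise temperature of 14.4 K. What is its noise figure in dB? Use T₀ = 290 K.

0.210 dB

F = 1 + T_e/T₀ = 1 + 14.4/290 = 1.04966
NF = 10 log₁₀(1.04966) = 0.210 dB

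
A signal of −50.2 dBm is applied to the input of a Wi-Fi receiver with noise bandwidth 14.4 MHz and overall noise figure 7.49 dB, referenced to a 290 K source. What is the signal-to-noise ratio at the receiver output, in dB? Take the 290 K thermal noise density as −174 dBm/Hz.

44.7 dB

Noise floor: N = −174 + 10 log₁₀(B) + NF
10 log₁₀(1.44×10⁷) = 71.58 dB
N = −174 + 71.58 + 7.49 = −94.93 dBm
SNR = P_sig − N = −50.2 − (−94.93) = 44.73 dB → 44.7 dB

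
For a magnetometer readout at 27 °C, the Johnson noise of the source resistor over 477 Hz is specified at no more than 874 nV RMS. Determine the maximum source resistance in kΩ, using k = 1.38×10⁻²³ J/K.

T = 27 °C + 273.15 = 300.15 K
Johnson–Nyquist: V_n = √(4kTRB) ⇒ R = V_n² / (4kTB)
4kTB = 4 × 1.38×10⁻²³ × 300.15 × 4.77×10² = 7.90×10⁻¹⁸
R = (8.74×10⁻⁷)² / 7.90×10⁻¹⁸ = 9.67×10⁴ Ω = 96.7 kΩ

96.7 kΩ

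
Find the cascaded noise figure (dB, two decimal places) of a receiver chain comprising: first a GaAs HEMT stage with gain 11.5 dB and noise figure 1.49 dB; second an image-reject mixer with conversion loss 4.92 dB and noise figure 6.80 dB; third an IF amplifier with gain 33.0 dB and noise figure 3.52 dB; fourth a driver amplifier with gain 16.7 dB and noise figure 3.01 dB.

Convert to linear (a loss of L dB is a gain of −L dB): F_i = 10^(NF_i/10), G_i = 10^(G_i,dB/10)
  Stage 1: F_1 = 10^(1.49/10) = 1.409, G_1 = 10^(11.5/10) = 14.13
  Stage 2: F_2 = 10^(6.80/10) = 4.786, G_2 = 10^(−4.92/10) = 0.3221
  Stage 3: F_3 = 10^(3.52/10) = 2.249, G_3 = 10^(33.0/10) = 1995
  Stage 4: F_4 = 10^(3.01/10) = 2.000, G_4 = 10^(16.7/10) = 46.77
Friis cascade:
  F = 1.409 + (4.786 − 1)/14.13 + (2.249 − 1)/4.550 + (2.000 − 1)/9078 = 1.952
NF = 10 log₁₀(1.952) = 2.90 dB

2.90 dB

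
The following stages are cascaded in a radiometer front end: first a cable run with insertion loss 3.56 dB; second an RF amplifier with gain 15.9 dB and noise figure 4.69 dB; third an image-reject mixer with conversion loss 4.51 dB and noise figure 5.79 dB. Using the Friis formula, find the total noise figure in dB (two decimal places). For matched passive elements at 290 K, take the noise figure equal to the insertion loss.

Convert to linear (a loss of L dB is a gain of −L dB): F_i = 10^(NF_i/10), G_i = 10^(G_i,dB/10)
  Stage 1: F_1 = 10^(3.56/10) = 2.270, G_1 = 10^(−3.56/10) = 0.4406
  Stage 2: F_2 = 10^(4.69/10) = 2.944, G_2 = 10^(15.9/10) = 38.90
  Stage 3: F_3 = 10^(5.79/10) = 3.793, G_3 = 10^(−4.51/10) = 0.3540
Friis cascade:
  F = 2.270 + (2.944 − 1)/0.4406 + (3.793 − 1)/17.14 = 6.846
NF = 10 log₁₀(6.846) = 8.35 dB

8.35 dB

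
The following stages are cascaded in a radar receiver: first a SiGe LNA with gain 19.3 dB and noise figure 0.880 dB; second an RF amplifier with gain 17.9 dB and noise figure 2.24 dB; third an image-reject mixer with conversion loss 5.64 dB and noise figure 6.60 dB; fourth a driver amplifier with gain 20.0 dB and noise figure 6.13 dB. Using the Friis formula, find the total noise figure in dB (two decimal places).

Convert to linear (a loss of L dB is a gain of −L dB): F_i = 10^(NF_i/10), G_i = 10^(G_i,dB/10)
  Stage 1: F_1 = 10^(0.880/10) = 1.225, G_1 = 10^(19.3/10) = 85.11
  Stage 2: F_2 = 10^(2.24/10) = 1.675, G_2 = 10^(17.9/10) = 61.66
  Stage 3: F_3 = 10^(6.60/10) = 4.571, G_3 = 10^(−5.64/10) = 0.2729
  Stage 4: F_4 = 10^(6.13/10) = 4.102, G_4 = 10^(20.0/10) = 100.0
Friis cascade:
  F = 1.225 + (1.675 − 1)/85.11 + (4.571 − 1)/5248 + (4.102 − 1)/1432 = 1.235
NF = 10 log₁₀(1.235) = 0.92 dB

0.92 dB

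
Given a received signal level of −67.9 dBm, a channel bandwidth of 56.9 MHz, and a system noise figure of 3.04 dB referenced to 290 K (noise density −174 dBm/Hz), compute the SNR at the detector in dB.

Noise floor: N = −174 + 10 log₁₀(B) + NF
10 log₁₀(5.69×10⁷) = 77.55 dB
N = −174 + 77.55 + 3.04 = −93.41 dBm
SNR = P_sig − N = −67.9 − (−93.41) = 25.51 dB → 25.5 dB

25.5 dB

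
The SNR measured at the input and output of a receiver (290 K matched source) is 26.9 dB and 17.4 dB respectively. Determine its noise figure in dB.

NF (dB) = SNR_in(dB) − SNR_out(dB) when the source is at T₀
NF = 26.9 − 17.4 = 9.5 dB

9.5 dB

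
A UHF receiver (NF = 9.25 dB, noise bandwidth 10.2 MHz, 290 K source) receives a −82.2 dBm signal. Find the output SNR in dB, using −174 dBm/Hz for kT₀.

12.5 dB

Noise floor: N = −174 + 10 log₁₀(B) + NF
10 log₁₀(1.02×10⁷) = 70.09 dB
N = −174 + 70.09 + 9.25 = −94.66 dBm
SNR = P_sig − N = −82.2 − (−94.66) = 12.46 dB → 12.5 dB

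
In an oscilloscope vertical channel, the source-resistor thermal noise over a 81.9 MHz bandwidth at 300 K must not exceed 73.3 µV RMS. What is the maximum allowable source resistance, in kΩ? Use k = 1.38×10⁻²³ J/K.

Johnson–Nyquist: V_n = √(4kTRB) ⇒ R = V_n² / (4kTB)
4kTB = 4 × 1.38×10⁻²³ × 300 × 8.19×10⁷ = 1.36×10⁻¹²
R = (7.33×10⁻⁵)² / 1.36×10⁻¹² = 3.96×10³ Ω = 3.96 kΩ

3.96 kΩ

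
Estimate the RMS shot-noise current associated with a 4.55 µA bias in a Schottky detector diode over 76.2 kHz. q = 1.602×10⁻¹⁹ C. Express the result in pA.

I_n = √(2qI·B)
2qI·B = 2 × 1.602×10⁻¹⁹ × 4.55×10⁻⁶ × 7.62×10⁴ = 1.11×10⁻¹⁹ A²
I_n = √(1.11×10⁻¹⁹) = 3.33×10⁻¹⁰ A = 333 pA

333 pA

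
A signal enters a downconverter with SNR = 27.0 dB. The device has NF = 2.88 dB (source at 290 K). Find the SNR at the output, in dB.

By definition F = SNR_in/SNR_out, so in dB: SNR_out = SNR_in − NF
SNR_out = 27.0 − 2.88 = 24.12 dB

24.12 dB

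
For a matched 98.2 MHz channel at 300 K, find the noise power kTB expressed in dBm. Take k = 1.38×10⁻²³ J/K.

P_n = kTB = 1.38×10⁻²³ × 300 × 9.82×10⁷ = 4.07×10⁻¹³ W
In dBm: 10 log₁₀(4.07×10⁻¹³ / 10⁻³) = −93.9 dBm

−93.9 dBm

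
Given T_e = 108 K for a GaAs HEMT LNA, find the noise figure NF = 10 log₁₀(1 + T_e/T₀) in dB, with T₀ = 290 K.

F = 1 + T_e/T₀ = 1 + 108/290 = 1.37241
NF = 10 log₁₀(1.37241) = 1.37 dB

1.37 dB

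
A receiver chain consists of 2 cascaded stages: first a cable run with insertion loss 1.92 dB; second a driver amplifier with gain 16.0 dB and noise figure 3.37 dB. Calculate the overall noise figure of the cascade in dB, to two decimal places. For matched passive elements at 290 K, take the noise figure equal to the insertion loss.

Convert to linear (a loss of L dB is a gain of −L dB): F_i = 10^(NF_i/10), G_i = 10^(G_i,dB/10)
  Stage 1: F_1 = 10^(1.92/10) = 1.556, G_1 = 10^(−1.92/10) = 0.6427
  Stage 2: F_2 = 10^(3.37/10) = 2.173, G_2 = 10^(16.0/10) = 39.81
Friis cascade:
  F = 1.556 + (2.173 − 1)/0.6427 = 3.381
NF = 10 log₁₀(3.381) = 5.29 dB

5.29 dB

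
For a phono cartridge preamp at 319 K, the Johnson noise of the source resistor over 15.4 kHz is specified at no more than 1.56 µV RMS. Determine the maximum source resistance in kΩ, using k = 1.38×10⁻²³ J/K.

8.97 kΩ

Johnson–Nyquist: V_n = √(4kTRB) ⇒ R = V_n² / (4kTB)
4kTB = 4 × 1.38×10⁻²³ × 319 × 1.54×10⁴ = 2.71×10⁻¹⁶
R = (1.56×10⁻⁶)² / 2.71×10⁻¹⁶ = 8.97×10³ Ω = 8.97 kΩ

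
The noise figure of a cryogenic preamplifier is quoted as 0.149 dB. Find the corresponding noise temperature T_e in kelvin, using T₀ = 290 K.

F = 10^(0.149/10) = 1.0349
T_e = (F − 1)·T₀ = (1.0349 − 1) × 290 = 10.1 K

10.1 K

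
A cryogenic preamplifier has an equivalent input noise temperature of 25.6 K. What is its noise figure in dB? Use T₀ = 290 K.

F = 1 + T_e/T₀ = 1 + 25.6/290 = 1.08828
NF = 10 log₁₀(1.08828) = 0.367 dB

0.367 dB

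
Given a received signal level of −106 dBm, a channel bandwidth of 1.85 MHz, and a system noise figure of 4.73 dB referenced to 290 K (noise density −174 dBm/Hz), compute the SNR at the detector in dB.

Noise floor: N = −174 + 10 log₁₀(B) + NF
10 log₁₀(1.85×10⁶) = 62.67 dB
N = −174 + 62.67 + 4.73 = −106.60 dBm
SNR = P_sig − N = −106 − (−106.60) = 0.60 dB → 0.6 dB

0.6 dB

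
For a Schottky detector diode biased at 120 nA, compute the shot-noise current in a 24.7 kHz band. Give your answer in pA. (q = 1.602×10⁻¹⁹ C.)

I_n = √(2qI·B)
2qI·B = 2 × 1.602×10⁻¹⁹ × 1.20×10⁻⁷ × 2.47×10⁴ = 9.50×10⁻²² A²
I_n = √(9.50×10⁻²²) = 3.08×10⁻¹¹ A = 30.8 pA

30.8 pA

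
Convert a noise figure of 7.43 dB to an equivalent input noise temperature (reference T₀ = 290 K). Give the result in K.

F = 10^(7.43/10) = 5.5335
T_e = (F − 1)·T₀ = (5.5335 − 1) × 290 = 1315 K

1315 K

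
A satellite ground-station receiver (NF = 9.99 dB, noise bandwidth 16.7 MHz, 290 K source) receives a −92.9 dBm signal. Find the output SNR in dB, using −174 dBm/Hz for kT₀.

−1.1 dB

Noise floor: N = −174 + 10 log₁₀(B) + NF
10 log₁₀(1.67×10⁷) = 72.23 dB
N = −174 + 72.23 + 9.99 = −91.78 dBm
SNR = P_sig − N = −92.9 − (−91.78) = −1.12 dB → −1.1 dB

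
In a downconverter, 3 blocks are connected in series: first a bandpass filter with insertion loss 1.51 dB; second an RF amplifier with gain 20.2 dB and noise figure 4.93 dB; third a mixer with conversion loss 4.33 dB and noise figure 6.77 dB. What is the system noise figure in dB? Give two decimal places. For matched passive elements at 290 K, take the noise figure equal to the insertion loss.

Convert to linear (a loss of L dB is a gain of −L dB): F_i = 10^(NF_i/10), G_i = 10^(G_i,dB/10)
  Stage 1: F_1 = 10^(1.51/10) = 1.416, G_1 = 10^(−1.51/10) = 0.7063
  Stage 2: F_2 = 10^(4.93/10) = 3.112, G_2 = 10^(20.2/10) = 104.7
  Stage 3: F_3 = 10^(6.77/10) = 4.753, G_3 = 10^(−4.33/10) = 0.3690
Friis cascade:
  F = 1.416 + (3.112 − 1)/0.7063 + (4.753 − 1)/73.96 = 4.456
NF = 10 log₁₀(4.456) = 6.49 dB

6.49 dB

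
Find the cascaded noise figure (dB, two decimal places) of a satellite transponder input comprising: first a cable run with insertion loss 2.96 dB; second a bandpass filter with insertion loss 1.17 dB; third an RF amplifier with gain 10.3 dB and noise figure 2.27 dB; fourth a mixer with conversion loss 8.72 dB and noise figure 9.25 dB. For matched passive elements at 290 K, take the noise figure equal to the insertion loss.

7.89 dB

Convert to linear (a loss of L dB is a gain of −L dB): F_i = 10^(NF_i/10), G_i = 10^(G_i,dB/10)
  Stage 1: F_1 = 10^(2.96/10) = 1.977, G_1 = 10^(−2.96/10) = 0.5058
  Stage 2: F_2 = 10^(1.17/10) = 1.309, G_2 = 10^(−1.17/10) = 0.7638
  Stage 3: F_3 = 10^(2.27/10) = 1.687, G_3 = 10^(10.3/10) = 10.72
  Stage 4: F_4 = 10^(9.25/10) = 8.414, G_4 = 10^(−8.72/10) = 0.1343
Friis cascade:
  F = 1.977 + (1.309 − 1)/0.5058 + (1.687 − 1)/0.3864 + (8.414 − 1)/4.140 = 6.156
NF = 10 log₁₀(6.156) = 7.89 dB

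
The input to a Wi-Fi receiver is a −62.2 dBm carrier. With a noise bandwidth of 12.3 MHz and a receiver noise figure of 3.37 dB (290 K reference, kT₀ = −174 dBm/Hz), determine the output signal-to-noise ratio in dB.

Noise floor: N = −174 + 10 log₁₀(B) + NF
10 log₁₀(1.23×10⁷) = 70.9 dB
N = −174 + 70.9 + 3.37 = −99.73 dBm
SNR = P_sig − N = −62.2 − (−99.73) = 37.53 dB → 37.5 dB

37.5 dB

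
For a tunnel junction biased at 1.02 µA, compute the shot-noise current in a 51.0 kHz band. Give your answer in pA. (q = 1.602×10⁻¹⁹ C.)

129 pA

I_n = √(2qI·B)
2qI·B = 2 × 1.602×10⁻¹⁹ × 1.02×10⁻⁶ × 5.10×10⁴ = 1.67×10⁻²⁰ A²
I_n = √(1.67×10⁻²⁰) = 1.29×10⁻¹⁰ A = 129 pA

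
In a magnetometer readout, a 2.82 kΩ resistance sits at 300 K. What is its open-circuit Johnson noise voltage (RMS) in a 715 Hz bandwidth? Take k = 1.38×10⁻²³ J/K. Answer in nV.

183 nV

V_n = √(4kTRB)
4kTRB = 4 × 1.38×10⁻²³ × 300 × 2.82×10³ × 7.15×10² = 3.34×10⁻¹⁴ V²
V_n = √(3.34×10⁻¹⁴) = 1.83×10⁻⁷ V = 183 nV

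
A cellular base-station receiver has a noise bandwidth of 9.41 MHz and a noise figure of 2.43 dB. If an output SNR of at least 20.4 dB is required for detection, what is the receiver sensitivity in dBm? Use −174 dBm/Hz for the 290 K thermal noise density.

−81.4 dBm

Sensitivity = −174 + 10 log₁₀(B) + NF + SNR_min
= −174 + 69.74 + 2.43 + 20.4
= −81.43 dBm → −81.4 dBm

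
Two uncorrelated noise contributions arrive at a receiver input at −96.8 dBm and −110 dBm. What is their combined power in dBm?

Convert to linear, add, convert back:
P₁ = 2.09×10⁻¹³ W, P₂ = 1.00×10⁻¹⁴ W
P_tot = 2.19×10⁻¹³ W → 10 log₁₀(P_tot / 10⁻³) = −96.6 dBm

−96.6 dBm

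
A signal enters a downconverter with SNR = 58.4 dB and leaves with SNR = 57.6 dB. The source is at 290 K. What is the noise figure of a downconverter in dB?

0.8 dB

NF (dB) = SNR_in(dB) − SNR_out(dB) when the source is at T₀
NF = 58.4 − 57.6 = 0.8 dB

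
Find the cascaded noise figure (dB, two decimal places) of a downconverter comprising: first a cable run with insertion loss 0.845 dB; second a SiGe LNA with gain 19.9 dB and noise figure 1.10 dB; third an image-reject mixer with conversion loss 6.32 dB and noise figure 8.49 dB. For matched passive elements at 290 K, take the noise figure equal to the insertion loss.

2.15 dB

Convert to linear (a loss of L dB is a gain of −L dB): F_i = 10^(NF_i/10), G_i = 10^(G_i,dB/10)
  Stage 1: F_1 = 10^(0.845/10) = 1.215, G_1 = 10^(−0.845/10) = 0.8232
  Stage 2: F_2 = 10^(1.10/10) = 1.288, G_2 = 10^(19.9/10) = 97.72
  Stage 3: F_3 = 10^(8.49/10) = 7.063, G_3 = 10^(−6.32/10) = 0.2333
Friis cascade:
  F = 1.215 + (1.288 − 1)/0.8232 + (7.063 − 1)/80.45 = 1.640
NF = 10 log₁₀(1.640) = 2.15 dB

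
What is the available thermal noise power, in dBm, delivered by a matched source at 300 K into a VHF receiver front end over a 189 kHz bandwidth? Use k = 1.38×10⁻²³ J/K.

P_n = kTB = 1.38×10⁻²³ × 300 × 1.89×10⁵ = 7.82×10⁻¹⁶ W
In dBm: 10 log₁₀(7.82×10⁻¹⁶ / 10⁻³) = −121.1 dBm

−121.1 dBm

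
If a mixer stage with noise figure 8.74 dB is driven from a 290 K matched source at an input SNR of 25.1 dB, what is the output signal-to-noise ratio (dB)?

By definition F = SNR_in/SNR_out, so in dB: SNR_out = SNR_in − NF
SNR_out = 25.1 − 8.74 = 16.36 dB

16.36 dB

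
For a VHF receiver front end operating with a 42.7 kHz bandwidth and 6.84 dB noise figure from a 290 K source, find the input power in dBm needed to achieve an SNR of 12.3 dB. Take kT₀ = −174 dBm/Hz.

Sensitivity = −174 + 10 log₁₀(B) + NF + SNR_min
= −174 + 46.3 + 6.84 + 12.3
= −108.56 dBm → −108.6 dBm

−108.6 dBm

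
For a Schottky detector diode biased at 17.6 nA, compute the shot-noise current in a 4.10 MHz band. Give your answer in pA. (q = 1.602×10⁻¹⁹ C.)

I_n = √(2qI·B)
2qI·B = 2 × 1.602×10⁻¹⁹ × 1.76×10⁻⁸ × 4.10×10⁶ = 2.31×10⁻²⁰ A²
I_n = √(2.31×10⁻²⁰) = 1.52×10⁻¹⁰ A = 152 pA

152 pA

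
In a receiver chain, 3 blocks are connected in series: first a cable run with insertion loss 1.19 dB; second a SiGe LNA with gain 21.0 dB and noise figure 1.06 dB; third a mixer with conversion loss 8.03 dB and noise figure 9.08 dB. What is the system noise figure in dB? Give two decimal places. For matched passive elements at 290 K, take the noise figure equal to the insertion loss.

Convert to linear (a loss of L dB is a gain of −L dB): F_i = 10^(NF_i/10), G_i = 10^(G_i,dB/10)
  Stage 1: F_1 = 10^(1.19/10) = 1.315, G_1 = 10^(−1.19/10) = 0.7603
  Stage 2: F_2 = 10^(1.06/10) = 1.276, G_2 = 10^(21.0/10) = 125.9
  Stage 3: F_3 = 10^(9.08/10) = 8.091, G_3 = 10^(−8.03/10) = 0.1574
Friis cascade:
  F = 1.315 + (1.276 − 1)/0.7603 + (8.091 − 1)/95.72 = 1.753
NF = 10 log₁₀(1.753) = 2.44 dB

2.44 dB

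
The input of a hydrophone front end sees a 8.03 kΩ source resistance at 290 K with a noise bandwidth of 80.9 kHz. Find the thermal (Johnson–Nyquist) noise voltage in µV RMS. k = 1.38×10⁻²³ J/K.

V_n = √(4kTRB)
4kTRB = 4 × 1.38×10⁻²³ × 290 × 8.03×10³ × 8.09×10⁴ = 1.04×10⁻¹¹ V²
V_n = √(1.04×10⁻¹¹) = 3.22×10⁻⁶ V = 3.22 µV

3.22 µV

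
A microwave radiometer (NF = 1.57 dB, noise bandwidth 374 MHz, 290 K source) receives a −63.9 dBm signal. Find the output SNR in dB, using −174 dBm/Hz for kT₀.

22.8 dB

Noise floor: N = −174 + 10 log₁₀(B) + NF
10 log₁₀(3.74×10⁸) = 85.73 dB
N = −174 + 85.73 + 1.57 = −86.70 dBm
SNR = P_sig − N = −63.9 − (−86.70) = 22.80 dB → 22.8 dB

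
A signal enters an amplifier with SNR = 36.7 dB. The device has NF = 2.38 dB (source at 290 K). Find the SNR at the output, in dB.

By definition F = SNR_in/SNR_out, so in dB: SNR_out = SNR_in − NF
SNR_out = 36.7 − 2.38 = 34.32 dB

34.32 dB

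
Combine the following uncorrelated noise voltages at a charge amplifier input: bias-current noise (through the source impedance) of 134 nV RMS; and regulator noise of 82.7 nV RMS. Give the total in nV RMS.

157 nV

Uncorrelated sources add in power (mean-square): V_tot = √(ΣV_i²)
V_tot = √[(1.34×10⁻⁷)² + (8.27×10⁻⁸)²] = 1.57×10⁻⁷ V = 157 nV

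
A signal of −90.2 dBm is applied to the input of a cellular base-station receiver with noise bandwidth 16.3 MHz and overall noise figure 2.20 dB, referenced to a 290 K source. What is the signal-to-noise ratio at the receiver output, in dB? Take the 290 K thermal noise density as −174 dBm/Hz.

Noise floor: N = −174 + 10 log₁₀(B) + NF
10 log₁₀(1.63×10⁷) = 72.12 dB
N = −174 + 72.12 + 2.20 = −99.68 dBm
SNR = P_sig − N = −90.2 − (−99.68) = 9.48 dB → 9.5 dB

9.5 dB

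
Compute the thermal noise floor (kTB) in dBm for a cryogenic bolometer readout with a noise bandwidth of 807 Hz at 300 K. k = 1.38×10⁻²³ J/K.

−144.8 dBm

P_n = kTB = 1.38×10⁻²³ × 300 × 8.07×10² = 3.34×10⁻¹⁸ W
In dBm: 10 log₁₀(3.34×10⁻¹⁸ / 10⁻³) = −144.8 dBm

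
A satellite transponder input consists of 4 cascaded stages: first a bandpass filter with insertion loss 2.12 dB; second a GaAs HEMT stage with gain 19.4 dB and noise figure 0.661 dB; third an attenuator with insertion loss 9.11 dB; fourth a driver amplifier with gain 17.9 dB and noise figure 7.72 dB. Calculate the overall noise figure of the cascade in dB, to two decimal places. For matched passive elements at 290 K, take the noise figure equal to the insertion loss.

Convert to linear (a loss of L dB is a gain of −L dB): F_i = 10^(NF_i/10), G_i = 10^(G_i,dB/10)
  Stage 1: F_1 = 10^(2.12/10) = 1.629, G_1 = 10^(−2.12/10) = 0.6138
  Stage 2: F_2 = 10^(0.661/10) = 1.164, G_2 = 10^(19.4/10) = 87.10
  Stage 3: F_3 = 10^(9.11/10) = 8.147, G_3 = 10^(−9.11/10) = 0.1227
  Stage 4: F_4 = 10^(7.72/10) = 5.916, G_4 = 10^(17.9/10) = 61.66
Friis cascade:
  F = 1.629 + (1.164 − 1)/0.6138 + (8.147 − 1)/53.46 + (5.916 − 1)/6.561 = 2.780
NF = 10 log₁₀(2.780) = 4.44 dB

4.44 dB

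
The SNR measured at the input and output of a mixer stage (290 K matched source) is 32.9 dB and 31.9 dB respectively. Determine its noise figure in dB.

1.0 dB

NF (dB) = SNR_in(dB) − SNR_out(dB) when the source is at T₀
NF = 32.9 − 31.9 = 1.0 dB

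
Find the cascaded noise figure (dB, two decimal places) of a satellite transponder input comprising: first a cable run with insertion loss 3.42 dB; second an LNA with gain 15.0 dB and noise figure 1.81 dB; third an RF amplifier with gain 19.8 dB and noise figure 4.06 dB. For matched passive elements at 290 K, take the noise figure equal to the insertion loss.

5.37 dB

Convert to linear (a loss of L dB is a gain of −L dB): F_i = 10^(NF_i/10), G_i = 10^(G_i,dB/10)
  Stage 1: F_1 = 10^(3.42/10) = 2.198, G_1 = 10^(−3.42/10) = 0.4550
  Stage 2: F_2 = 10^(1.81/10) = 1.517, G_2 = 10^(15.0/10) = 31.62
  Stage 3: F_3 = 10^(4.06/10) = 2.547, G_3 = 10^(19.8/10) = 95.50
Friis cascade:
  F = 2.198 + (1.517 − 1)/0.4550 + (2.547 − 1)/14.39 = 3.442
NF = 10 log₁₀(3.442) = 5.37 dB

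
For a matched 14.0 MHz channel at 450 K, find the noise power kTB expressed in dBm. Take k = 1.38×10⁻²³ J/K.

P_n = kTB = 1.38×10⁻²³ × 450 × 1.40×10⁷ = 8.69×10⁻¹⁴ W
In dBm: 10 log₁₀(8.69×10⁻¹⁴ / 10⁻³) = −100.6 dBm

−100.6 dBm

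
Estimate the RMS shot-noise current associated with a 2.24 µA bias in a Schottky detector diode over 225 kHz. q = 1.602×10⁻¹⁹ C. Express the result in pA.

I_n = √(2qI·B)
2qI·B = 2 × 1.602×10⁻¹⁹ × 2.24×10⁻⁶ × 2.25×10⁵ = 1.61×10⁻¹⁹ A²
I_n = √(1.61×10⁻¹⁹) = 4.02×10⁻¹⁰ A = 402 pA

402 pA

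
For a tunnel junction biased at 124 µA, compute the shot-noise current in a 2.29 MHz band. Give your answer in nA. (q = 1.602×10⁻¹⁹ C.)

9.54 nA

I_n = √(2qI·B)
2qI·B = 2 × 1.602×10⁻¹⁹ × 1.24×10⁻⁴ × 2.29×10⁶ = 9.10×10⁻¹⁷ A²
I_n = √(9.10×10⁻¹⁷) = 9.54×10⁻⁹ A = 9.54 nA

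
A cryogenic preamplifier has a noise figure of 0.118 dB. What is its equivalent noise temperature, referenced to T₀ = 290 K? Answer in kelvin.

7.99 K

F = 10^(0.118/10) = 1.02754
T_e = (F − 1)·T₀ = (1.02754 − 1) × 290 = 7.99 K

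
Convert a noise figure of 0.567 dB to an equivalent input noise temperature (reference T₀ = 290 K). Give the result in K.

40.4 K

F = 10^(0.567/10) = 1.13946
T_e = (F − 1)·T₀ = (1.13946 − 1) × 290 = 40.4 K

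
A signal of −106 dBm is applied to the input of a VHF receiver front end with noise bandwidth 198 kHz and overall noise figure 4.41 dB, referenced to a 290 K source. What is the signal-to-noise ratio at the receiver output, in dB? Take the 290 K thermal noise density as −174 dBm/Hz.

10.6 dB

Noise floor: N = −174 + 10 log₁₀(B) + NF
10 log₁₀(1.98×10⁵) = 52.97 dB
N = −174 + 52.97 + 4.41 = −116.62 dBm
SNR = P_sig − N = −106 − (−116.62) = 10.62 dB → 10.6 dB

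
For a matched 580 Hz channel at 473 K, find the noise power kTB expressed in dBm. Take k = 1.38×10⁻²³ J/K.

P_n = kTB = 1.38×10⁻²³ × 473 × 5.80×10² = 3.79×10⁻¹⁸ W
In dBm: 10 log₁₀(3.79×10⁻¹⁸ / 10⁻³) = −144.2 dBm

−144.2 dBm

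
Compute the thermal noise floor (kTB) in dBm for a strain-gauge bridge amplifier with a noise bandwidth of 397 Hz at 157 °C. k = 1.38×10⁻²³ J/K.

T = 157 °C + 273.15 = 430.15 K
P_n = kTB = 1.38×10⁻²³ × 430.15 × 3.97×10² = 2.36×10⁻¹⁸ W
In dBm: 10 log₁₀(2.36×10⁻¹⁸ / 10⁻³) = −146.3 dBm

−146.3 dBm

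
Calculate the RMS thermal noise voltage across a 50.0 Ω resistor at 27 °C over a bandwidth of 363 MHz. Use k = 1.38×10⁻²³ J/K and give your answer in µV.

17.3 µV

T = 27 °C + 273.15 = 300.15 K
V_n = √(4kTRB)
4kTRB = 4 × 1.38×10⁻²³ × 300.15 × 5.00×10¹ × 3.63×10⁸ = 3.01×10⁻¹⁰ V²
V_n = √(3.01×10⁻¹⁰) = 1.73×10⁻⁵ V = 17.3 µV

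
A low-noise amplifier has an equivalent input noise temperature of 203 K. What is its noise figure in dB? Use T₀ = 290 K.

2.30 dB

F = 1 + T_e/T₀ = 1 + 203/290 = 1.7
NF = 10 log₁₀(1.7) = 2.30 dB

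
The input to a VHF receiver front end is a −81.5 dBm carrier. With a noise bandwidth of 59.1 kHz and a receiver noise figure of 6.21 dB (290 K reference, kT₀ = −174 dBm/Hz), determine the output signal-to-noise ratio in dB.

38.6 dB

Noise floor: N = −174 + 10 log₁₀(B) + NF
10 log₁₀(5.91×10⁴) = 47.72 dB
N = −174 + 47.72 + 6.21 = −120.07 dBm
SNR = P_sig − N = −81.5 − (−120.07) = 38.57 dB → 38.6 dB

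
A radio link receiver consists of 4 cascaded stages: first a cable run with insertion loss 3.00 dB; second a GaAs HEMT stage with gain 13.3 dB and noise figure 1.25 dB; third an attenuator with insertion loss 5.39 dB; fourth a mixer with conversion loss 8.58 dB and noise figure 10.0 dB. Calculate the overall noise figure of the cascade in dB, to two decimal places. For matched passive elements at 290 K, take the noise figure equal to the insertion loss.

7.63 dB

Convert to linear (a loss of L dB is a gain of −L dB): F_i = 10^(NF_i/10), G_i = 10^(G_i,dB/10)
  Stage 1: F_1 = 10^(3.00/10) = 1.995, G_1 = 10^(−3.00/10) = 0.5012
  Stage 2: F_2 = 10^(1.25/10) = 1.334, G_2 = 10^(13.3/10) = 21.38
  Stage 3: F_3 = 10^(5.39/10) = 3.459, G_3 = 10^(−5.39/10) = 0.2891
  Stage 4: F_4 = 10^(10.0/10) = 10.00, G_4 = 10^(−8.58/10) = 0.1387
Friis cascade:
  F = 1.995 + (1.334 − 1)/0.5012 + (3.459 − 1)/10.72 + (10.00 − 1)/3.097 = 5.796
NF = 10 log₁₀(5.796) = 7.63 dB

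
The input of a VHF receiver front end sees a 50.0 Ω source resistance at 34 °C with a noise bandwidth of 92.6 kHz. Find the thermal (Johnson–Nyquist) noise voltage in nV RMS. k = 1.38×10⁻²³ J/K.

280 nV

T = 34 °C + 273.15 = 307.15 K
V_n = √(4kTRB)
4kTRB = 4 × 1.38×10⁻²³ × 307.15 × 5.00×10¹ × 9.26×10⁴ = 7.85×10⁻¹⁴ V²
V_n = √(7.85×10⁻¹⁴) = 2.80×10⁻⁷ V = 280 nV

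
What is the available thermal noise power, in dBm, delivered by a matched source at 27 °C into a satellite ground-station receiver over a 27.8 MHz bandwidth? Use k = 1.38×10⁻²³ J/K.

−99.4 dBm

T = 27 °C + 273.15 = 300.15 K
P_n = kTB = 1.38×10⁻²³ × 300.15 × 2.78×10⁷ = 1.15×10⁻¹³ W
In dBm: 10 log₁₀(1.15×10⁻¹³ / 10⁻³) = −99.4 dBm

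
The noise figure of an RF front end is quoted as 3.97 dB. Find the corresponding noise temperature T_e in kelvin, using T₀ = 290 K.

F = 10^(3.97/10) = 2.49459
T_e = (F − 1)·T₀ = (2.49459 − 1) × 290 = 433 K

433 K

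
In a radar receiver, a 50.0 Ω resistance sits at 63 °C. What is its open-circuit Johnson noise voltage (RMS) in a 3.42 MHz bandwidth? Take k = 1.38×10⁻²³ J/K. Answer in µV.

T = 63 °C + 273.15 = 336.15 K
V_n = √(4kTRB)
4kTRB = 4 × 1.38×10⁻²³ × 336.15 × 5.00×10¹ × 3.42×10⁶ = 3.17×10⁻¹² V²
V_n = √(3.17×10⁻¹²) = 1.78×10⁻⁶ V = 1.78 µV

1.78 µV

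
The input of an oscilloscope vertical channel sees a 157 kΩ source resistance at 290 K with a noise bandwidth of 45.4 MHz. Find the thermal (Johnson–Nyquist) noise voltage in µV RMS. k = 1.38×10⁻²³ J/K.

338 µV

V_n = √(4kTRB)
4kTRB = 4 × 1.38×10⁻²³ × 290 × 1.57×10⁵ × 4.54×10⁷ = 1.14×10⁻⁷ V²
V_n = √(1.14×10⁻⁷) = 3.38×10⁻⁴ V = 338 µV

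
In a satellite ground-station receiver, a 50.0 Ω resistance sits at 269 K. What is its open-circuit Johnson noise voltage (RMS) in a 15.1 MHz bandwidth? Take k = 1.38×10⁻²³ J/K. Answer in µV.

3.35 µV

V_n = √(4kTRB)
4kTRB = 4 × 1.38×10⁻²³ × 269 × 5.00×10¹ × 1.51×10⁷ = 1.12×10⁻¹¹ V²
V_n = √(1.12×10⁻¹¹) = 3.35×10⁻⁶ V = 3.35 µV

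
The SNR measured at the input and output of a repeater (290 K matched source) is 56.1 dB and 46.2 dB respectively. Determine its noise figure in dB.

NF (dB) = SNR_in(dB) − SNR_out(dB) when the source is at T₀
NF = 56.1 − 46.2 = 9.9 dB

9.9 dB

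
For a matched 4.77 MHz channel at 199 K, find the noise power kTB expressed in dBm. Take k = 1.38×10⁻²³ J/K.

−108.8 dBm

P_n = kTB = 1.38×10⁻²³ × 199 × 4.77×10⁶ = 1.31×10⁻¹⁴ W
In dBm: 10 log₁₀(1.31×10⁻¹⁴ / 10⁻³) = −108.8 dBm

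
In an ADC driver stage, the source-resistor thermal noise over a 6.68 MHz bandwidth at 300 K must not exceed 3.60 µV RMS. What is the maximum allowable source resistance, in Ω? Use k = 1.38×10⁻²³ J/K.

117 Ω

Johnson–Nyquist: V_n = √(4kTRB) ⇒ R = V_n² / (4kTB)
4kTB = 4 × 1.38×10⁻²³ × 300 × 6.68×10⁶ = 1.11×10⁻¹³
R = (3.60×10⁻⁶)² / 1.11×10⁻¹³ = 1.17×10² Ω = 117 Ω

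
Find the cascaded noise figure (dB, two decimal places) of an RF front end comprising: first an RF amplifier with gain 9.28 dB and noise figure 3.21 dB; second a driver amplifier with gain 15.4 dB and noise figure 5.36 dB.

3.77 dB

Convert to linear (a loss of L dB is a gain of −L dB): F_i = 10^(NF_i/10), G_i = 10^(G_i,dB/10)
  Stage 1: F_1 = 10^(3.21/10) = 2.094, G_1 = 10^(9.28/10) = 8.472
  Stage 2: F_2 = 10^(5.36/10) = 3.436, G_2 = 10^(15.4/10) = 34.67
Friis cascade:
  F = 2.094 + (3.436 − 1)/8.472 = 2.382
NF = 10 log₁₀(2.382) = 3.77 dB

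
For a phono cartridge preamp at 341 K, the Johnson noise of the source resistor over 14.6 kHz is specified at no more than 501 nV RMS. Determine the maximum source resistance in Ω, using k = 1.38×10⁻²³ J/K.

Johnson–Nyquist: V_n = √(4kTRB) ⇒ R = V_n² / (4kTB)
4kTB = 4 × 1.38×10⁻²³ × 341 × 1.46×10⁴ = 2.75×10⁻¹⁶
R = (5.01×10⁻⁷)² / 2.75×10⁻¹⁶ = 9.13×10² Ω = 913 Ω

913 Ω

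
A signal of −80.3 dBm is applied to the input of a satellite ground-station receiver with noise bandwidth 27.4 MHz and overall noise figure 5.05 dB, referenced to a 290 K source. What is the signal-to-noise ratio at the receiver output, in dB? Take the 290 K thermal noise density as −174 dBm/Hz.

14.3 dB

Noise floor: N = −174 + 10 log₁₀(B) + NF
10 log₁₀(2.74×10⁷) = 74.38 dB
N = −174 + 74.38 + 5.05 = −94.57 dBm
SNR = P_sig − N = −80.3 − (−94.57) = 14.27 dB → 14.3 dB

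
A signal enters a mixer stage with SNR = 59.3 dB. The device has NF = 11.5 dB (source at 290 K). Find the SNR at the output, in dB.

47.8 dB

By definition F = SNR_in/SNR_out, so in dB: SNR_out = SNR_in − NF
SNR_out = 59.3 − 11.5 = 47.8 dB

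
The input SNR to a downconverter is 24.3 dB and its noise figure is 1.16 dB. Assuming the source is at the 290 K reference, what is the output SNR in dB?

By definition F = SNR_in/SNR_out, so in dB: SNR_out = SNR_in − NF
SNR_out = 24.3 − 1.16 = 23.14 dB

23.14 dB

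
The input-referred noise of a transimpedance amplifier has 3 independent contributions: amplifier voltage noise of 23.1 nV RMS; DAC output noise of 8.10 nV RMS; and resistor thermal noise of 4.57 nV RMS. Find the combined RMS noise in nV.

Uncorrelated sources add in power (mean-square): V_tot = √(ΣV_i²)
V_tot = √[(2.31×10⁻⁸)² + (8.10×10⁻⁹)² + (4.57×10⁻⁹)²] = 2.49×10⁻⁸ V = 24.9 nV

24.9 nV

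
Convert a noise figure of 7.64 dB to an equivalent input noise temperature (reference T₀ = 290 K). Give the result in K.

1394 K

F = 10^(7.64/10) = 5.80764
T_e = (F − 1)·T₀ = (5.80764 − 1) × 290 = 1394 K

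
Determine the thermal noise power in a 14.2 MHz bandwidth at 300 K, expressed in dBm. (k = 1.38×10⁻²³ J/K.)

−102.3 dBm

P_n = kTB = 1.38×10⁻²³ × 300 × 1.42×10⁷ = 5.88×10⁻¹⁴ W
In dBm: 10 log₁₀(5.88×10⁻¹⁴ / 10⁻³) = −102.3 dBm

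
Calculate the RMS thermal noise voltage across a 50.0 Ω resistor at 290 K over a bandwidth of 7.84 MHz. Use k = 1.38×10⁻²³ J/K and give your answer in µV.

2.51 µV

V_n = √(4kTRB)
4kTRB = 4 × 1.38×10⁻²³ × 290 × 5.00×10¹ × 7.84×10⁶ = 6.28×10⁻¹² V²
V_n = √(6.28×10⁻¹²) = 2.51×10⁻⁶ V = 2.51 µV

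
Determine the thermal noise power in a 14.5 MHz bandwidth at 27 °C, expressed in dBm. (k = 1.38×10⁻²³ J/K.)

T = 27 °C + 273.15 = 300.15 K
P_n = kTB = 1.38×10⁻²³ × 300.15 × 1.45×10⁷ = 6.01×10⁻¹⁴ W
In dBm: 10 log₁₀(6.01×10⁻¹⁴ / 10⁻³) = −102.2 dBm

−102.2 dBm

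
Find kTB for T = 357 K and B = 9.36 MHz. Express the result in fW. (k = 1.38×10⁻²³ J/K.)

P_n = kTB = 1.38×10⁻²³ × 357 × 9.36×10⁶ = 4.61×10⁻¹⁴ W = 46.1 fW

46.1 fW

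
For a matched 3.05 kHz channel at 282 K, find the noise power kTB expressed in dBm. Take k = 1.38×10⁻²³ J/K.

−139.3 dBm

P_n = kTB = 1.38×10⁻²³ × 282 × 3.05×10³ = 1.19×10⁻¹⁷ W
In dBm: 10 log₁₀(1.19×10⁻¹⁷ / 10⁻³) = −139.3 dBm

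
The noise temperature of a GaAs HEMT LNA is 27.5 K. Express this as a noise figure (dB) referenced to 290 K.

F = 1 + T_e/T₀ = 1 + 27.5/290 = 1.09483
NF = 10 log₁₀(1.09483) = 0.393 dB

0.393 dB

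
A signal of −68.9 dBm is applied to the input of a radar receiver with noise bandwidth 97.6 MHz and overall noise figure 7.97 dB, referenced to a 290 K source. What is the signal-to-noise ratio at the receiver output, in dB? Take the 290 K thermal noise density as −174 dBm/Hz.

Noise floor: N = −174 + 10 log₁₀(B) + NF
10 log₁₀(9.76×10⁷) = 79.89 dB
N = −174 + 79.89 + 7.97 = −86.14 dBm
SNR = P_sig − N = −68.9 − (−86.14) = 17.24 dB → 17.2 dB

17.2 dB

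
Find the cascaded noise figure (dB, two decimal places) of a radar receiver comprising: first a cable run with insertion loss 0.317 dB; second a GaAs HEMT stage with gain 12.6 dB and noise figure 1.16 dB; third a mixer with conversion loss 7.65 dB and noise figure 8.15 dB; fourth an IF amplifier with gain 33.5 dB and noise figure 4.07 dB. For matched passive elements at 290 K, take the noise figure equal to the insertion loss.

3.55 dB

Convert to linear (a loss of L dB is a gain of −L dB): F_i = 10^(NF_i/10), G_i = 10^(G_i,dB/10)
  Stage 1: F_1 = 10^(0.317/10) = 1.076, G_1 = 10^(−0.317/10) = 0.9296
  Stage 2: F_2 = 10^(1.16/10) = 1.306, G_2 = 10^(12.6/10) = 18.20
  Stage 3: F_3 = 10^(8.15/10) = 6.531, G_3 = 10^(−7.65/10) = 0.1718
  Stage 4: F_4 = 10^(4.07/10) = 2.553, G_4 = 10^(33.5/10) = 2239
Friis cascade:
  F = 1.076 + (1.306 − 1)/0.9296 + (6.531 − 1)/16.92 + (2.553 − 1)/2.906 = 2.266
NF = 10 log₁₀(2.266) = 3.55 dB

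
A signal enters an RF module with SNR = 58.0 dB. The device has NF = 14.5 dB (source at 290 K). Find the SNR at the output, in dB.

By definition F = SNR_in/SNR_out, so in dB: SNR_out = SNR_in − NF
SNR_out = 58.0 − 14.5 = 43.5 dB

43.5 dB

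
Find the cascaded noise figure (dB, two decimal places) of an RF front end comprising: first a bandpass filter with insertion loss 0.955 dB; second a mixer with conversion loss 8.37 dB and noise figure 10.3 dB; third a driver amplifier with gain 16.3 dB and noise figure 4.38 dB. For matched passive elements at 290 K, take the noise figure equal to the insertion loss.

Convert to linear (a loss of L dB is a gain of −L dB): F_i = 10^(NF_i/10), G_i = 10^(G_i,dB/10)
  Stage 1: F_1 = 10^(0.955/10) = 1.246, G_1 = 10^(−0.955/10) = 0.8026
  Stage 2: F_2 = 10^(10.3/10) = 10.72, G_2 = 10^(−8.37/10) = 0.1455
  Stage 3: F_3 = 10^(4.38/10) = 2.742, G_3 = 10^(16.3/10) = 42.66
Friis cascade:
  F = 1.246 + (10.72 − 1)/0.8026 + (2.742 − 1)/0.1168 = 28.26
NF = 10 log₁₀(28.26) = 14.51 dB

14.51 dB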